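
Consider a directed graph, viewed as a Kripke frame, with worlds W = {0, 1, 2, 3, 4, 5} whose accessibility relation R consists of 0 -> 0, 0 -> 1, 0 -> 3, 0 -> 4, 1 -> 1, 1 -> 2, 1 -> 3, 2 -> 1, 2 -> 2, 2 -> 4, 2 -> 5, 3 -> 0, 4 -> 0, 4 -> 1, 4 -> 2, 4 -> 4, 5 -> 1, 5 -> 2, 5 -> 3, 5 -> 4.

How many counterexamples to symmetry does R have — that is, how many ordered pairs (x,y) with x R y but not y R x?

6

Enumerating: (0,1), (1,3), (4,1), (5,1), (5,3), (5,4).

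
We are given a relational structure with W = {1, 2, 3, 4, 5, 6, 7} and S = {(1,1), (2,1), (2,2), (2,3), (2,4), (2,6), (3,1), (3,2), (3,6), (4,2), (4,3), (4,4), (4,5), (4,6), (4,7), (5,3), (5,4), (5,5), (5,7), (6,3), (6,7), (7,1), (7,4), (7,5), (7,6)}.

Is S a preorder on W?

No

Reflexive: no — 3 is not related to itself.
Transitive: no — 2 S 4 and 4 S 5, but not 2 S 5.
So S is not a preorder.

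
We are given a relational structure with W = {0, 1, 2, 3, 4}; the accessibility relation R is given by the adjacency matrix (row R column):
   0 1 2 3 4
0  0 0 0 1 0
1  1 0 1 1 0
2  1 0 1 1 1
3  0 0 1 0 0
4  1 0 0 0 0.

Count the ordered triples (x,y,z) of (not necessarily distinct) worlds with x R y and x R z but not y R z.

Enumerating: (0,3,3), (1,0,0), (1,0,2), (1,3,0), (1,3,3), (2,0,0), (2,0,2), (2,0,4), (2,3,0), (2,3,3), (2,3,4), (2,4,2), (2,4,3), (2,4,4), (4,0,0).

15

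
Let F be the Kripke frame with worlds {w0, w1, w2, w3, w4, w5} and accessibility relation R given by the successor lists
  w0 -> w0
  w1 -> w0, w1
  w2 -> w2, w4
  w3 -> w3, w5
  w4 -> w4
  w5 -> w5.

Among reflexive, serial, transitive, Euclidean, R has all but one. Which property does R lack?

Reflexive: yes — every world is R-related to itself.
Serial: yes — every world has a successor (e.g. w0 R w0).
Transitive: yes — every two-step R-path is closed by a direct edge.
Euclidean: no — w1 R w0 and w1 R w1, but not w0 R w1.
Only Euclidean fails.

Euclidean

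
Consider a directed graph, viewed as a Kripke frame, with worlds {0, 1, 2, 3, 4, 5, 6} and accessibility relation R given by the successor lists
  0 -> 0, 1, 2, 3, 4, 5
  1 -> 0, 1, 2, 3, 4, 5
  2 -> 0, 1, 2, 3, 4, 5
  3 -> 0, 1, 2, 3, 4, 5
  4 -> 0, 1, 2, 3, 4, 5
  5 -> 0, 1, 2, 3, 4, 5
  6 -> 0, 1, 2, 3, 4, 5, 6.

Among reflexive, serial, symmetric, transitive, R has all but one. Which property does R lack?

Reflexive: yes — every world is R-related to itself.
Serial: yes — every world has a successor (e.g. 0 R 0).
Symmetric: no — 6 R 0 but not 0 R 6.
Transitive: yes — every two-step R-path is closed by a direct edge.
Only symmetric fails.

symmetric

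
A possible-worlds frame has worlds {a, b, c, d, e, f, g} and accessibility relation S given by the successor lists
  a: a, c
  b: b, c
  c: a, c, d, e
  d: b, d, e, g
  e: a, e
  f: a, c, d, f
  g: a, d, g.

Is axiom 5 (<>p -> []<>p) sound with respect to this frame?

By correspondence theory, 5 is valid on a frame iff S is Euclidean.
Euclidean: no — c S a and c S d, but not a S d.

No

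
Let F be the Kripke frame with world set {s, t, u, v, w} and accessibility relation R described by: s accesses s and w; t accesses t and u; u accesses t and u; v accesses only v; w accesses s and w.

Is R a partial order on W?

No

Reflexive: yes — every world is R-related to itself.
Transitive: yes — every two-step R-path is closed by a direct edge.
Antisymmetric: no — s R w and w R s with s ≠ w.
So R is not a partial order.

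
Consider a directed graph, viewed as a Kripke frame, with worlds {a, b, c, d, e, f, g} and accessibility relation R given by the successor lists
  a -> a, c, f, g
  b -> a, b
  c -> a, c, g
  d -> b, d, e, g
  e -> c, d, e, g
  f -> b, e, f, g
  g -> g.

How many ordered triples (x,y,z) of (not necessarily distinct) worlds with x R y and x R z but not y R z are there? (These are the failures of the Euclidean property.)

30

Enumerating: (a,c,f), (a,f,a), (a,f,c), (a,g,a), (a,g,c), (a,g,f), (b,a,b), (c,g,a), (c,g,c), (d,b,d), (d,b,e), (d,b,g), … and 18 more.
Total: 30.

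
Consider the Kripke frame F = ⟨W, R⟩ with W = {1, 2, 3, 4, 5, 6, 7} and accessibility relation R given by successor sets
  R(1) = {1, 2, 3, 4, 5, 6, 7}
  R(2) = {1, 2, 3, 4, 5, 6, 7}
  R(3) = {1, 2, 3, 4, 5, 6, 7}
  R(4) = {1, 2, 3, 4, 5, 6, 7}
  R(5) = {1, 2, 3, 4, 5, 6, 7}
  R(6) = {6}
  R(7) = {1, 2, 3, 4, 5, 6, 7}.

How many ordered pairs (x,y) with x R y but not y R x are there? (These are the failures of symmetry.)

Enumerating: (1,6), (2,6), (3,6), (4,6), (5,6), (7,6).

6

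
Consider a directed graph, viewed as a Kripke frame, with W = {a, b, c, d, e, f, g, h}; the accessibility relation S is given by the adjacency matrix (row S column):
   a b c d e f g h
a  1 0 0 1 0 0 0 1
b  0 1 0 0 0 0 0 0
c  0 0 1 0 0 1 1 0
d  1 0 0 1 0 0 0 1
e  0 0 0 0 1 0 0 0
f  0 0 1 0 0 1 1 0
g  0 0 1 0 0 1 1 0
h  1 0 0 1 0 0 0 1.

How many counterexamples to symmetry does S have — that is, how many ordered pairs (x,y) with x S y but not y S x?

S is symmetric; there are no such tuples.

0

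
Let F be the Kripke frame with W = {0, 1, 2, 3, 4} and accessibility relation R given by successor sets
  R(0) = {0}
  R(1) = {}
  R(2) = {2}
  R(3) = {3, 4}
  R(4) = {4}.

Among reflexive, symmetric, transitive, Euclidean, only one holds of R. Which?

Reflexive: no — 1 is not related to itself.
Symmetric: no — 3 R 4 but not 4 R 3.
Transitive: yes — every two-step R-path is closed by a direct edge.
Euclidean: no — 3 R 4 and 3 R 3, but not 4 R 3.
Only transitive holds.

transitive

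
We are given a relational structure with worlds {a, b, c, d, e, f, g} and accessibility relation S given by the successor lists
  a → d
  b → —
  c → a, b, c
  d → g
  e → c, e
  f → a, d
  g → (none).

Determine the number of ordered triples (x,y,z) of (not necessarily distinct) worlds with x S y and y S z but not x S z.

Enumerating: (a,d,g), (c,a,d), (e,c,a), (e,c,b), (f,d,g).

5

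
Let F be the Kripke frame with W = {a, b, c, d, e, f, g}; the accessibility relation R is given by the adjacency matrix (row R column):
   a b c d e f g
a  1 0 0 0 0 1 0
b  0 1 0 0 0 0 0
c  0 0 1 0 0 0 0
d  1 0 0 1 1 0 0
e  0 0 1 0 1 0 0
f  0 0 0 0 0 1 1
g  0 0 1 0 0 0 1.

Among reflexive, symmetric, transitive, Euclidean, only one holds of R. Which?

Reflexive: yes — every world is R-related to itself.
Symmetric: no — a R f but not f R a.
Transitive: no — a R f and f R g, but not a R g.
Euclidean: no — d R a and d R e, but not a R e.
Only reflexive holds.

reflexive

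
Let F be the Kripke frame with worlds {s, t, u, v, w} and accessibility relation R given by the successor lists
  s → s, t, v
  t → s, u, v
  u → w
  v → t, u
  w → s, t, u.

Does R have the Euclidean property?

Euclidean: no — t R s and t R u, but not s R u.

No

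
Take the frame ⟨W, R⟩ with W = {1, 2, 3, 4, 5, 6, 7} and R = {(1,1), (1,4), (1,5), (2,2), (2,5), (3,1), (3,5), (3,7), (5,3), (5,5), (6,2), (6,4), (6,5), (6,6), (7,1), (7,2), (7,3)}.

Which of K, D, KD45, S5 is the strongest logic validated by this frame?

K

Serial (axiom D): no — 4 has no R-successor.
Euclidean (axiom 5): no — 1 R 4 and 1 R 5, but not 4 R 5.
Transitive (axiom 4): no — 1 R 5 and 5 R 3, but not 1 R 3.
Reflexive (axiom T): no — 3 is not related to itself.
So F validates K; D would additionally require R to be serial. The strongest is K.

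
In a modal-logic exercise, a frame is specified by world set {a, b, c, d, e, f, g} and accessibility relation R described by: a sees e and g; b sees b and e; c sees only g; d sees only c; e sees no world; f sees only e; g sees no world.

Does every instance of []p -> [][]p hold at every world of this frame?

By correspondence theory, 4 is valid on a frame iff R is transitive.
Transitive: no — d R c and c R g, but not d R g.

No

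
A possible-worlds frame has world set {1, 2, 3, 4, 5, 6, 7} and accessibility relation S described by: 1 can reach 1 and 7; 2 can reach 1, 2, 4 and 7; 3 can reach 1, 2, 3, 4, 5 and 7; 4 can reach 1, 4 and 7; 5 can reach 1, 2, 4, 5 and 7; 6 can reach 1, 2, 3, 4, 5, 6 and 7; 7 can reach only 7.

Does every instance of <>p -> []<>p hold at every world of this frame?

By correspondence theory, 5 is valid on a frame iff S is Euclidean.
Euclidean: no — 2 S 1 and 2 S 4, but not 1 S 4.

No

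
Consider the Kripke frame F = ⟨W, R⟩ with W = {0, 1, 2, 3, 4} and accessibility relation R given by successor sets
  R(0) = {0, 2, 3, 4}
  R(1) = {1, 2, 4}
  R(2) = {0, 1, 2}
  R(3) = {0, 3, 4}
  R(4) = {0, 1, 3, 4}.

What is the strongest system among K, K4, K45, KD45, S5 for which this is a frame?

K

Transitive (axiom 4): no — 0 R 2 and 2 R 1, but not 0 R 1.
Euclidean (axiom 5): no — 0 R 2 and 0 R 3, but not 2 R 3.
Serial (axiom D): yes — every world has a successor (e.g. 0 R 0).
Reflexive (axiom T): yes — every world is R-related to itself.
So F validates K; K4 would additionally require R to be transitive. The strongest is K.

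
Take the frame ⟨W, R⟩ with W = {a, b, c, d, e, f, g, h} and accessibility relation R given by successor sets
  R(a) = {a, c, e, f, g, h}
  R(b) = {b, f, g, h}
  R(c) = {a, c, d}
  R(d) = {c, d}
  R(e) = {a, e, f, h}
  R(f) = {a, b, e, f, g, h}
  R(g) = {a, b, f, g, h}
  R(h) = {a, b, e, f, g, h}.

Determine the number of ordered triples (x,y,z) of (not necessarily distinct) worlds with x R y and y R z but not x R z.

26

Enumerating: (a,c,d), (a,f,b), (a,g,b), (a,h,b), (b,f,a), (b,f,e), (b,g,a), (b,h,a), (b,h,e), (c,a,e), (c,a,f), (c,a,g), … and 14 more.
Total: 26.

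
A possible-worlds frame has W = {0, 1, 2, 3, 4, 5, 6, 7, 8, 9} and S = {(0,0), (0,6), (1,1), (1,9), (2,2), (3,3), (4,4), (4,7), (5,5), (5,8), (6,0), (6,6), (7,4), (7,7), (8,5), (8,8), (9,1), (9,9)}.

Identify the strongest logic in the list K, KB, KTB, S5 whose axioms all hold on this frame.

Symmetric (axiom B): yes — every pair in S has its reverse in S.
Reflexive (axiom T): yes — every world is S-related to itself.
Euclidean (axiom 5): yes — any two successors of a common world are S-related.
So F validates K, KB, KTB, S5. The strongest is S5.

S5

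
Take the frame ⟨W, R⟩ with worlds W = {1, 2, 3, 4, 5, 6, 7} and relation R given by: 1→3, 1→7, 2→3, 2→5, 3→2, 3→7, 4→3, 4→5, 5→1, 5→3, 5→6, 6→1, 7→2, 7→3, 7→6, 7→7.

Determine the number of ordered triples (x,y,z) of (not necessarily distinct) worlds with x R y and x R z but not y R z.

26

Enumerating: (1,3,3), (2,3,3), (2,3,5), (2,5,5), (3,2,2), (3,2,7), (4,3,3), (4,3,5), (4,5,5), (5,1,1), (5,1,6), (5,3,1), … and 14 more.
Total: 26.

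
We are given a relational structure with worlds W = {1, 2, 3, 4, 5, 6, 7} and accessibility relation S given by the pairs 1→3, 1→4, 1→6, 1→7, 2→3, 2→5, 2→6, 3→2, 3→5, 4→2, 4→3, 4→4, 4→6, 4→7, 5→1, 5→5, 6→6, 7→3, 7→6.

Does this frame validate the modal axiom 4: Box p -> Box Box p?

No

By correspondence theory, 4 is valid on a frame iff S is transitive.
Transitive: no — 1 S 3 and 3 S 2, but not 1 S 2.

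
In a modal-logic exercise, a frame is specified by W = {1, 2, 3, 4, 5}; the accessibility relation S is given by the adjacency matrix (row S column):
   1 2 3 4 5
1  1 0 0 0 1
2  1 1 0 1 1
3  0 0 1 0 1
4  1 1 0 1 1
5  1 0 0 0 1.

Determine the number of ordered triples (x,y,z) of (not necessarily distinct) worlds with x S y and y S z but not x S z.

Enumerating: (3,5,1).

1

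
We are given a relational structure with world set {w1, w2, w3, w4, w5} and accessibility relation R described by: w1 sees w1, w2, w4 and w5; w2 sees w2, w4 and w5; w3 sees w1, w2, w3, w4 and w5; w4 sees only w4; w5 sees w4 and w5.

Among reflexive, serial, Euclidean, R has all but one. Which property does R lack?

Reflexive: yes — every world is R-related to itself.
Serial: yes — every world has a successor (e.g. w1 R w1).
Euclidean: no — w1 R w4 and w1 R w2, but not w4 R w2.
Only Euclidean fails.

Euclidean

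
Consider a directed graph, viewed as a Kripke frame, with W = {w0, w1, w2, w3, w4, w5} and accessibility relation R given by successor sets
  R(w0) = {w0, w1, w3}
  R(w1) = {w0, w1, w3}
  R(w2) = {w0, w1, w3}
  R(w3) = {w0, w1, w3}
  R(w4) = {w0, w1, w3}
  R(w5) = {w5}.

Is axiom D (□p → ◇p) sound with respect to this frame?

Yes

By correspondence theory, D is valid on a frame iff R is serial.
Serial: yes — every world has a successor (e.g. w0 R w0).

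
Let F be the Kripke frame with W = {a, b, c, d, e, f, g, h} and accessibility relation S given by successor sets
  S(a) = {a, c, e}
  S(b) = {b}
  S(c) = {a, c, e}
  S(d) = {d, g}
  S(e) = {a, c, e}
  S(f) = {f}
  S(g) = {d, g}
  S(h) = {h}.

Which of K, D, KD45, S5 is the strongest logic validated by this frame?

Serial (axiom D): yes — every world has a successor (e.g. a S a).
Euclidean (axiom 5): yes — any two successors of a common world are S-related.
Transitive (axiom 4): yes — every two-step S-path is closed by a direct edge.
Reflexive (axiom T): yes — every world is S-related to itself.
So F validates K, D, KD45, S5. The strongest is S5.

S5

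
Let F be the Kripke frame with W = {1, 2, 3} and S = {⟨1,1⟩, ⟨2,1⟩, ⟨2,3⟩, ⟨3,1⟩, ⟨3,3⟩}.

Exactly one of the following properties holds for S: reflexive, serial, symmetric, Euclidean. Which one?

Reflexive: no — 2 is not related to itself.
Serial: yes — every world has a successor (e.g. 1 S 1).
Symmetric: no — 2 S 1 but not 1 S 2.
Euclidean: no — 2 S 1 and 2 S 3, but not 1 S 3.
Only serial holds.

serial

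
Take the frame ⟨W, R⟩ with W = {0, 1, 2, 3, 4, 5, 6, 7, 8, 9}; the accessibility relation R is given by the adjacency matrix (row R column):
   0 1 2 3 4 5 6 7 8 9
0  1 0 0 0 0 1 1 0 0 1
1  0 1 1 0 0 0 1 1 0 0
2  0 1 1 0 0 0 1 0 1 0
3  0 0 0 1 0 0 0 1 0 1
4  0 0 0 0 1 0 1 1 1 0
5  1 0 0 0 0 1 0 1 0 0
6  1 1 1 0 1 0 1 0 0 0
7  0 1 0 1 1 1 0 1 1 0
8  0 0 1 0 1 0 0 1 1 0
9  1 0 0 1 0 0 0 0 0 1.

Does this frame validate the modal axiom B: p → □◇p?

Axiom B corresponds to the accessibility relation being symmetric.
Symmetric: yes — every pair in R has its reverse in R.

Yes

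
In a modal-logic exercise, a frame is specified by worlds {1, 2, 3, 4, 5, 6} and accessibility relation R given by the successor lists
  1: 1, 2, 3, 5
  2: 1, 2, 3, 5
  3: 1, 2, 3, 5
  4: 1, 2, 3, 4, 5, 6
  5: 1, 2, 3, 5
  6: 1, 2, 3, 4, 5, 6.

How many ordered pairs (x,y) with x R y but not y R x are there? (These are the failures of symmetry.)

8

Enumerating: (4,1), (4,2), (4,3), (4,5), (6,1), (6,2), (6,3), (6,5).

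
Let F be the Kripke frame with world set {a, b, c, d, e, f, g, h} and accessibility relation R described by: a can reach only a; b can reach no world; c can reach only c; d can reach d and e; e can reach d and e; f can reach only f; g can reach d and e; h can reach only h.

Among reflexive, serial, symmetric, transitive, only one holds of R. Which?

Reflexive: no — b is not related to itself.
Serial: no — b has no R-successor.
Symmetric: no — g R d but not d R g.
Transitive: yes — every two-step R-path is closed by a direct edge.
Only transitive holds.

transitive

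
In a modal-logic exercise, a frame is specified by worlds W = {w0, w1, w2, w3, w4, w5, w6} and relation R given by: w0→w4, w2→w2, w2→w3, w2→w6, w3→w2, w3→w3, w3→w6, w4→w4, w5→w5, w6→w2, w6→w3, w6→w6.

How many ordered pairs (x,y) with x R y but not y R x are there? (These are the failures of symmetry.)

Enumerating: (w0,w4).

1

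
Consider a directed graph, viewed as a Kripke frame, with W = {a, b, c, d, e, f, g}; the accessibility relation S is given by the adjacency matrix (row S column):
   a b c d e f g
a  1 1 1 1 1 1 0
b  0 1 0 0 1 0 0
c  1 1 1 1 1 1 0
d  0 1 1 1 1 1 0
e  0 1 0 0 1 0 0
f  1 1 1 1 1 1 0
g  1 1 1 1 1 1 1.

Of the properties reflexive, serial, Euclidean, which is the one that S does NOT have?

Reflexive: yes — every world is S-related to itself.
Serial: yes — every world has a successor (e.g. a S a).
Euclidean: no — a S b and a S c, but not b S c.
Only Euclidean fails.

Euclidean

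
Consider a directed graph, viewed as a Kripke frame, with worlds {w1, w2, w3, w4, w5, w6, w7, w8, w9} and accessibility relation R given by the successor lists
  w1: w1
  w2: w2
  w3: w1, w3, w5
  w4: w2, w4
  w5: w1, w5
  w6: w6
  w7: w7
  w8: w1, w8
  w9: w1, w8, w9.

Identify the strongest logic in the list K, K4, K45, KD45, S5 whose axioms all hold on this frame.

Transitive (axiom 4): yes — every two-step R-path is closed by a direct edge.
Euclidean (axiom 5): no — w3 R w1 and w3 R w5, but not w1 R w5.
Serial (axiom D): yes — every world has a successor (e.g. w1 R w1).
Reflexive (axiom T): yes — every world is R-related to itself.
So F validates K, K4; K45 would additionally require R to be Euclidean. The strongest is K4.

K4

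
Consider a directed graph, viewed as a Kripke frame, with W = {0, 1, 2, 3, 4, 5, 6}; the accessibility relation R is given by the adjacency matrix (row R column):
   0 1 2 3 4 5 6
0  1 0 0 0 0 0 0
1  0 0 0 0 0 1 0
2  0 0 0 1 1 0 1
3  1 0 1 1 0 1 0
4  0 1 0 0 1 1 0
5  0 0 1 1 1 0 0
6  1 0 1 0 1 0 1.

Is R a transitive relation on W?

No

Transitive: no — 1 R 5 and 5 R 2, but not 1 R 2.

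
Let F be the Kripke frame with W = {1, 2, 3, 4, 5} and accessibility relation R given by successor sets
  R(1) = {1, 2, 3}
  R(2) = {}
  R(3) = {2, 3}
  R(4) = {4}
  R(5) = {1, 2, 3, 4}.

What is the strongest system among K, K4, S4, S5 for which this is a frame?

K4

Transitive (axiom 4): yes — every two-step R-path is closed by a direct edge.
Reflexive (axiom T): no — 2 is not related to itself.
Euclidean (axiom 5): no — 1 R 2 and 1 R 3, but not 2 R 3.
So F validates K, K4; S4 would additionally require R to be reflexive. The strongest is K4.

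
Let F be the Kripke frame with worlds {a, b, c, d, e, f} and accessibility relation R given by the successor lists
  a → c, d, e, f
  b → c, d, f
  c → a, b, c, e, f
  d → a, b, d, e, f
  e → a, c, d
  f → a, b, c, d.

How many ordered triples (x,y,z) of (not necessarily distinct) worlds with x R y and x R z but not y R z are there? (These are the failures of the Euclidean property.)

38

Enumerating: (a,c,d), (a,d,c), (a,e,e), (a,e,f), (a,f,e), (a,f,f), (b,c,d), (b,d,c), (b,f,f), (c,a,a), (c,a,b), (c,b,a), … and 26 more.
Total: 38.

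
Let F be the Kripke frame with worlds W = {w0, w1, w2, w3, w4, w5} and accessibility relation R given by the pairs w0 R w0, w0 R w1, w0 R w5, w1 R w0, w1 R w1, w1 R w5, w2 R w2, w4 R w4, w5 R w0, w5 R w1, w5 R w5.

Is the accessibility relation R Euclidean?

Euclidean: yes — any two successors of a common world are R-related.

Yes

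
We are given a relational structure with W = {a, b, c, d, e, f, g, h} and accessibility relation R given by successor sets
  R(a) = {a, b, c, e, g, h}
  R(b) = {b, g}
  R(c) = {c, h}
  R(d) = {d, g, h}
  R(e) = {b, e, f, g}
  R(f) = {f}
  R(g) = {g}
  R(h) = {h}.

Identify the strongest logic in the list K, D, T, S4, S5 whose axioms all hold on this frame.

T

Serial (axiom D): yes — every world has a successor (e.g. a R a).
Reflexive (axiom T): yes — every world is R-related to itself.
Transitive (axiom 4): no — a R e and e R f, but not a R f.
Euclidean (axiom 5): no — a R b and a R c, but not b R c.
So F validates K, D, T; S4 would additionally require R to be transitive. The strongest is T.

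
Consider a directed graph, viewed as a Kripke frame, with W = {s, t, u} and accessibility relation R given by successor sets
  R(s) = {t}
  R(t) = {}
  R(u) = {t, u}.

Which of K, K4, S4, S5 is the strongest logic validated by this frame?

Transitive (axiom 4): yes — every two-step R-path is closed by a direct edge.
Reflexive (axiom T): no — s is not related to itself.
Euclidean (axiom 5): no — s R t and s R t, but not t R t.
So F validates K, K4; S4 would additionally require R to be reflexive. The strongest is K4.

K4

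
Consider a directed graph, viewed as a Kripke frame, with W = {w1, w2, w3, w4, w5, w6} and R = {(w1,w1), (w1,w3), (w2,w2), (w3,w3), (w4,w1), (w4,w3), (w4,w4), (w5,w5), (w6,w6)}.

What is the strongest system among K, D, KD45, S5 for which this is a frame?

Serial (axiom D): yes — every world has a successor (e.g. w1 R w1).
Euclidean (axiom 5): no — w4 R w3 and w4 R w1, but not w3 R w1.
Transitive (axiom 4): yes — every two-step R-path is closed by a direct edge.
Reflexive (axiom T): yes — every world is R-related to itself.
So F validates K, D; KD45 would additionally require R to be Euclidean. The strongest is D.

D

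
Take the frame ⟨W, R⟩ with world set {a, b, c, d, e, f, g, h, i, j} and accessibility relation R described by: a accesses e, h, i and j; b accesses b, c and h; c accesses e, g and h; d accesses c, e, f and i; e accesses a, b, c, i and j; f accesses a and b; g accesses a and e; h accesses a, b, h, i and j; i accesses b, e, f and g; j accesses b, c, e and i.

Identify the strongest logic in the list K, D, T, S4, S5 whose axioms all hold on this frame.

D

Serial (axiom D): yes — every world has a successor (e.g. a R e).
Reflexive (axiom T): no — a is not related to itself.
Transitive (axiom 4): no — a R e and e R b, but not a R b.
Euclidean (axiom 5): no — a R e and a R h, but not e R h.
So F validates K, D; T would additionally require R to be reflexive. The strongest is D.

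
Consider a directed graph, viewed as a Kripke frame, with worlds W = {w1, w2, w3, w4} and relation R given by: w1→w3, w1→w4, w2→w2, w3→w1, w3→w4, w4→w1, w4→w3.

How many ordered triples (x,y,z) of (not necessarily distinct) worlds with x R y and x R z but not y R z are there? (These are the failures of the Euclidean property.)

Enumerating: (w1,w3,w3), (w1,w4,w4), (w3,w1,w1), (w3,w4,w4), (w4,w1,w1), (w4,w3,w3).

6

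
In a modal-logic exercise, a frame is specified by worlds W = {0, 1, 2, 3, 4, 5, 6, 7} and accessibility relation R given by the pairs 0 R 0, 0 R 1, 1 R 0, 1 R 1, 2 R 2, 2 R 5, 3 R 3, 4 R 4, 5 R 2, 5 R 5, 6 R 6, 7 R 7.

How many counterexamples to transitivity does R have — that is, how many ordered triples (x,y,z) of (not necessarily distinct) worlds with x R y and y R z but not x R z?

0

R is transitive; there are no such tuples.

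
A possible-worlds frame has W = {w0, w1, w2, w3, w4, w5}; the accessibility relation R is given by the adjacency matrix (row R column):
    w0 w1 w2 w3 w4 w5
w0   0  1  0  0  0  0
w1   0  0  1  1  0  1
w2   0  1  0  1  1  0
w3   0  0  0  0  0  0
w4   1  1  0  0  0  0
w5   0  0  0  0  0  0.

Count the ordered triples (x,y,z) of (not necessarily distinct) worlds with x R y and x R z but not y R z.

Enumerating: (w0,w1,w1), (w1,w2,w2), (w1,w2,w5), (w1,w3,w2), (w1,w3,w3), (w1,w3,w5), (w1,w5,w2), (w1,w5,w3), (w1,w5,w5), (w2,w1,w1), (w2,w1,w4), (w2,w3,w1), … and 7 more.
Total: 19.

19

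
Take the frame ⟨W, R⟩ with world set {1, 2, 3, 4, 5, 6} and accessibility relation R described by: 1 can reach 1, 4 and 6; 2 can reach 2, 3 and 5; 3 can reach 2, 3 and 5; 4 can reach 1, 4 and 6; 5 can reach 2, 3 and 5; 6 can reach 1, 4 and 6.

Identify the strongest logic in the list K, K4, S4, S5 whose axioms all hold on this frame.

Transitive (axiom 4): yes — every two-step R-path is closed by a direct edge.
Reflexive (axiom T): yes — every world is R-related to itself.
Euclidean (axiom 5): yes — any two successors of a common world are R-related.
So F validates K, K4, S4, S5. The strongest is S5.

S5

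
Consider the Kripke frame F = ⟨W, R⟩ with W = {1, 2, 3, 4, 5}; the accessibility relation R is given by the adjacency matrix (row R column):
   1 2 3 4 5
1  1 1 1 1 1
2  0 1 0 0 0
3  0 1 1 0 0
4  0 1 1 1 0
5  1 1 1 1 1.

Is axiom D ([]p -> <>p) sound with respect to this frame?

The schema D characterises exactly the serial frames.
Serial: yes — every world has a successor (e.g. 1 R 1).

Yes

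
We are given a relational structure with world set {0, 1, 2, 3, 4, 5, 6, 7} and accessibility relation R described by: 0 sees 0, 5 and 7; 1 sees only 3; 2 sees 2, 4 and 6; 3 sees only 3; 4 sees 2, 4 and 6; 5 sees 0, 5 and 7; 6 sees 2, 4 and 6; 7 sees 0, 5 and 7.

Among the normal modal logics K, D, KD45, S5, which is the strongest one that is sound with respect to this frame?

KD45

Serial (axiom D): yes — every world has a successor (e.g. 0 R 0).
Euclidean (axiom 5): yes — any two successors of a common world are R-related.
Transitive (axiom 4): yes — every two-step R-path is closed by a direct edge.
Reflexive (axiom T): no — 1 is not related to itself.
So F validates K, D, KD45; S5 would additionally require R to be reflexive. The strongest is KD45.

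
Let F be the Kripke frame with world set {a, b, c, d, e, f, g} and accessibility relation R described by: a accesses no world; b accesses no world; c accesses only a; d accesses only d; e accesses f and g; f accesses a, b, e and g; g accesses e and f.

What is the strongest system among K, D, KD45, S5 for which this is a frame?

K

Serial (axiom D): no — a has no R-successor.
Euclidean (axiom 5): no — f R a and f R b, but not a R b.
Transitive (axiom 4): no — e R f and f R a, but not e R a.
Reflexive (axiom T): no — a is not related to itself.
So F validates K; D would additionally require R to be serial. The strongest is K.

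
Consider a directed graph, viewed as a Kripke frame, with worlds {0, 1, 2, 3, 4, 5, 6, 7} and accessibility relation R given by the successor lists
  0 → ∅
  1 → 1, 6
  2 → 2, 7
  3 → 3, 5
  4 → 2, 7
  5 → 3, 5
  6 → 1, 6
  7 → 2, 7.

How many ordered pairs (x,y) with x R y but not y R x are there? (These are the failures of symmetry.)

2

Enumerating: (4,2), (4,7).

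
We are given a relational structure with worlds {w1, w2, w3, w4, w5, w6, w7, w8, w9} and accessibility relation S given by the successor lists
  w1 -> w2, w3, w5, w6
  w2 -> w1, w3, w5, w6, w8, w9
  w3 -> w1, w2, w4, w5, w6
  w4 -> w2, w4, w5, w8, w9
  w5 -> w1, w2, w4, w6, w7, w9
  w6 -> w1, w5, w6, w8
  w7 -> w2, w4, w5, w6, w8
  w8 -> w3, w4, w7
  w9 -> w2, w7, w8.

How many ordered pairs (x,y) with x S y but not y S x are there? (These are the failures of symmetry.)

15

Enumerating: (w2,w6), (w2,w8), (w3,w4), (w3,w5), (w3,w6), (w4,w2), (w4,w9), (w5,w9), (w6,w8), (w7,w2), (w7,w4), (w7,w6), (w8,w3), (w9,w7), (w9,w8).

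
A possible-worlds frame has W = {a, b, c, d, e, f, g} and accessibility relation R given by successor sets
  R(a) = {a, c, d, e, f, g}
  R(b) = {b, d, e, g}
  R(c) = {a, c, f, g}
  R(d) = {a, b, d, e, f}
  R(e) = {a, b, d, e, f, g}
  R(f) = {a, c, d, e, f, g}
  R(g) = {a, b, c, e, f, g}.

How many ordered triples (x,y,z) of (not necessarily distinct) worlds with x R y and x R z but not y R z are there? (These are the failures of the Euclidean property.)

Enumerating: (a,c,d), (a,c,e), (a,d,c), (a,d,g), (a,e,c), (a,g,d), (b,d,g), (b,g,d), (d,a,b), (d,b,a), (d,b,f), (d,f,b), … and 20 more.
Total: 32.

32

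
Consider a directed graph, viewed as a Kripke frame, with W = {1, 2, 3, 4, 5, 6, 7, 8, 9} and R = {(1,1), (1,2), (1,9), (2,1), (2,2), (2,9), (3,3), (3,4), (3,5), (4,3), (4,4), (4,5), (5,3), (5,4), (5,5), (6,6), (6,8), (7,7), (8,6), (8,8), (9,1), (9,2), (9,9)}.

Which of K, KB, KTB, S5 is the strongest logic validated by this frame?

Symmetric (axiom B): yes — every pair in R has its reverse in R.
Reflexive (axiom T): yes — every world is R-related to itself.
Euclidean (axiom 5): yes — any two successors of a common world are R-related.
So F validates K, KB, KTB, S5. The strongest is S5.

S5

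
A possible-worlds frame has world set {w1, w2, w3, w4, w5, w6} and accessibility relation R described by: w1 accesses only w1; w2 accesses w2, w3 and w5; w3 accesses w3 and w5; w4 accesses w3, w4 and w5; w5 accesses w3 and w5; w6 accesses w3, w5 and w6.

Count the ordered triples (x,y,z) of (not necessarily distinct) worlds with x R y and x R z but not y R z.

Enumerating: (w2,w3,w2), (w2,w5,w2), (w4,w3,w4), (w4,w5,w4), (w6,w3,w6), (w6,w5,w6).

6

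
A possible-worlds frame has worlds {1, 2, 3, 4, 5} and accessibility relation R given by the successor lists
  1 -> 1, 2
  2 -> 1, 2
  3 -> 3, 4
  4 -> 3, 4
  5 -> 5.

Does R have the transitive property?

Transitive: yes — every two-step R-path is closed by a direct edge.

Yes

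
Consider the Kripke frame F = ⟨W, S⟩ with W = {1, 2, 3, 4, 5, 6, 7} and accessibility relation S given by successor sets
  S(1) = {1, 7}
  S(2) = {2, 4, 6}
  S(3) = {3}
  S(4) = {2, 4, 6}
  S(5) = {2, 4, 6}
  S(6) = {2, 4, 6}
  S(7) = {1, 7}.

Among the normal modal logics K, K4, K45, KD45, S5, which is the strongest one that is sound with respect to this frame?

KD45

Transitive (axiom 4): yes — every two-step S-path is closed by a direct edge.
Euclidean (axiom 5): yes — any two successors of a common world are S-related.
Serial (axiom D): yes — every world has a successor (e.g. 1 S 1).
Reflexive (axiom T): no — 5 is not related to itself.
So F validates K, K4, K45, KD45; S5 would additionally require S to be reflexive. The strongest is KD45.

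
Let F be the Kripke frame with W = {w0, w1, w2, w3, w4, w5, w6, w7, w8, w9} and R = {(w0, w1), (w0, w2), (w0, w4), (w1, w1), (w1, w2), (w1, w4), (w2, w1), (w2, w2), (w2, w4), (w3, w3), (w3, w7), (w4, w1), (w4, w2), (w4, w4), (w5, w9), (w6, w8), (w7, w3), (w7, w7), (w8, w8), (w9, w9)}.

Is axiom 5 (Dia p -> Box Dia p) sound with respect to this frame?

The schema 5 characterises exactly the Euclidean frames.
Euclidean: yes — any two successors of a common world are R-related.

Yes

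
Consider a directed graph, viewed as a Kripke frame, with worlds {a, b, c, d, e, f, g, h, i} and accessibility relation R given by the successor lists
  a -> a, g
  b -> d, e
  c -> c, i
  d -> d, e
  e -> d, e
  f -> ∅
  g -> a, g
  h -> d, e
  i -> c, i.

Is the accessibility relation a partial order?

No

Reflexive: no — b is not related to itself.
Transitive: yes — every two-step R-path is closed by a direct edge.
Antisymmetric: no — a R g and g R a with a ≠ g.
So R is not a partial order.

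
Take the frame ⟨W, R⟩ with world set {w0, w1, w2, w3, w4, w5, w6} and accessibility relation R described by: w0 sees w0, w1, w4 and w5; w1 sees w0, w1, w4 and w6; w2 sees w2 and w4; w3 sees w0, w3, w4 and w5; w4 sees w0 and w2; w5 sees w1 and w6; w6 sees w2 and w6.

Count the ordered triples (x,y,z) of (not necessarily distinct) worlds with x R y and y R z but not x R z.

19

Enumerating: (w0,w1,w6), (w0,w4,w2), (w0,w5,w6), (w1,w0,w5), (w1,w4,w2), (w1,w6,w2), (w2,w4,w0), (w3,w0,w1), (w3,w4,w2), (w3,w5,w1), (w3,w5,w6), (w4,w0,w1), … and 7 more.
Total: 19.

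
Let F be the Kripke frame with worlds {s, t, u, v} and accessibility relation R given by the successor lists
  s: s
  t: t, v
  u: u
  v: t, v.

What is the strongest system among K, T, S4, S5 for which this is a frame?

S5

Reflexive (axiom T): yes — every world is R-related to itself.
Transitive (axiom 4): yes — every two-step R-path is closed by a direct edge.
Euclidean (axiom 5): yes — any two successors of a common world are R-related.
So F validates K, T, S4, S5. The strongest is S5.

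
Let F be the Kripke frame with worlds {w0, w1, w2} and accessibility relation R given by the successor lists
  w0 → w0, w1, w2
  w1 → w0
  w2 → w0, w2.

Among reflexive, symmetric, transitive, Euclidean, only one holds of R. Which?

Reflexive: no — w1 is not related to itself.
Symmetric: yes — every pair in R has its reverse in R.
Transitive: no — w1 R w0 and w0 R w2, but not w1 R w2.
Euclidean: no — w0 R w1 and w0 R w2, but not w1 R w2.
Only symmetric holds.

symmetric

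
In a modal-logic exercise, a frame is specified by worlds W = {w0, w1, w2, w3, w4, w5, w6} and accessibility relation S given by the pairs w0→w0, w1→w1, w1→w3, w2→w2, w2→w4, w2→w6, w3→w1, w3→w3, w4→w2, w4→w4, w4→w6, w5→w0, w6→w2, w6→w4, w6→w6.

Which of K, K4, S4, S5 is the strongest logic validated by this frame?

K4

Transitive (axiom 4): yes — every two-step S-path is closed by a direct edge.
Reflexive (axiom T): no — w5 is not related to itself.
Euclidean (axiom 5): yes — any two successors of a common world are S-related.
So F validates K, K4; S4 would additionally require S to be reflexive. The strongest is K4.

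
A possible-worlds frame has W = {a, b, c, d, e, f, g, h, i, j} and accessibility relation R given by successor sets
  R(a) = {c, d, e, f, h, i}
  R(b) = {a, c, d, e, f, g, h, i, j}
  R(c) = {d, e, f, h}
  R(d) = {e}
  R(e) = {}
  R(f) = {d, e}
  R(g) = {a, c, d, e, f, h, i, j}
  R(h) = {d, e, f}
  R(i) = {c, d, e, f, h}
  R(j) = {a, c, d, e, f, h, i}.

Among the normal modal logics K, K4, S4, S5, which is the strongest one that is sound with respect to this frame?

Transitive (axiom 4): yes — every two-step R-path is closed by a direct edge.
Reflexive (axiom T): no — a is not related to itself.
Euclidean (axiom 5): no — a R c and a R i, but not c R i.
So F validates K, K4; S4 would additionally require R to be reflexive. The strongest is K4.

K4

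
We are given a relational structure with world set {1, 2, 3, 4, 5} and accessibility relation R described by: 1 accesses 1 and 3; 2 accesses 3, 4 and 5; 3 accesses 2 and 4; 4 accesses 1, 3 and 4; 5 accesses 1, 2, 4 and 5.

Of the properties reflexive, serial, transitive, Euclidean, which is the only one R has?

serial

Reflexive: no — 2 is not related to itself.
Serial: yes — every world has a successor (e.g. 1 R 1).
Transitive: no — 1 R 3 and 3 R 2, but not 1 R 2.
Euclidean: no — 2 R 3 and 2 R 5, but not 3 R 5.
Only serial holds.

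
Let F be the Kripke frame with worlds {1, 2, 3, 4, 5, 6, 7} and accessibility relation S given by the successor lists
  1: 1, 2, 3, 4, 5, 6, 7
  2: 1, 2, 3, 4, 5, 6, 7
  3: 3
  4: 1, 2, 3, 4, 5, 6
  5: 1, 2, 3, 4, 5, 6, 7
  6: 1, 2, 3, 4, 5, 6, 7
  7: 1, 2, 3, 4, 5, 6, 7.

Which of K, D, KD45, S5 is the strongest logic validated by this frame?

D

Serial (axiom D): yes — every world has a successor (e.g. 1 S 1).
Euclidean (axiom 5): no — 1 S 3 and 1 S 2, but not 3 S 2.
Transitive (axiom 4): no — 4 S 1 and 1 S 7, but not 4 S 7.
Reflexive (axiom T): yes — every world is S-related to itself.
So F validates K, D; KD45 would additionally require S to be Euclidean and transitive. The strongest is D.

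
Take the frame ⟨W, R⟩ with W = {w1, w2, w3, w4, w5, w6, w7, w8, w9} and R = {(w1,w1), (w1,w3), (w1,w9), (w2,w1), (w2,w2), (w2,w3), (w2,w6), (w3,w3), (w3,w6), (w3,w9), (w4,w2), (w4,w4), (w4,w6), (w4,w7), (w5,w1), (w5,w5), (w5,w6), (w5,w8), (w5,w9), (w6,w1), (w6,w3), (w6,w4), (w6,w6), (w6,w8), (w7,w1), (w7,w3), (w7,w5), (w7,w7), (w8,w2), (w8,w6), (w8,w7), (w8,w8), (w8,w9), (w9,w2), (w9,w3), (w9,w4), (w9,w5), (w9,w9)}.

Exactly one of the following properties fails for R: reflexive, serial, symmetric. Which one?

Reflexive: yes — every world is R-related to itself.
Serial: yes — every world has a successor (e.g. w1 R w1).
Symmetric: no — w1 R w3 but not w3 R w1.
Only symmetric fails.

symmetric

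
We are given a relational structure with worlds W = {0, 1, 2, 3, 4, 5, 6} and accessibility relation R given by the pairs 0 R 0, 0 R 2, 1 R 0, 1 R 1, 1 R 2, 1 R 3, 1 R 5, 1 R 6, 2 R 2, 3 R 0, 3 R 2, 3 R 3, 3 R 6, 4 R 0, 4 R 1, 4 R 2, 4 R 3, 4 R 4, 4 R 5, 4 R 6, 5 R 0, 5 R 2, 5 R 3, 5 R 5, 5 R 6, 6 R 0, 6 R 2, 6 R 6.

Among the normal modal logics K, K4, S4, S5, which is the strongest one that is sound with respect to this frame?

Transitive (axiom 4): yes — every two-step R-path is closed by a direct edge.
Reflexive (axiom T): yes — every world is R-related to itself.
Euclidean (axiom 5): no — 1 R 0 and 1 R 3, but not 0 R 3.
So F validates K, K4, S4; S5 would additionally require R to be Euclidean. The strongest is S4.

S4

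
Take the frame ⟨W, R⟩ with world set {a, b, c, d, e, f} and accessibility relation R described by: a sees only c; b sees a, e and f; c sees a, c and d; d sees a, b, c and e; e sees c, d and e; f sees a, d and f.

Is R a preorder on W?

No

Reflexive: no — a is not related to itself.
Transitive: no — a R c and c R d, but not a R d.
So R is not a preorder.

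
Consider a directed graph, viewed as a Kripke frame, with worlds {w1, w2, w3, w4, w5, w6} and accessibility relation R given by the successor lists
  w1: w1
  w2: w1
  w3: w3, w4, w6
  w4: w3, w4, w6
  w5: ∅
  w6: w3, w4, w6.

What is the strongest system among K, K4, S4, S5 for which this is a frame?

Transitive (axiom 4): yes — every two-step R-path is closed by a direct edge.
Reflexive (axiom T): no — w2 is not related to itself.
Euclidean (axiom 5): yes — any two successors of a common world are R-related.
So F validates K, K4; S4 would additionally require R to be reflexive. The strongest is K4.

K4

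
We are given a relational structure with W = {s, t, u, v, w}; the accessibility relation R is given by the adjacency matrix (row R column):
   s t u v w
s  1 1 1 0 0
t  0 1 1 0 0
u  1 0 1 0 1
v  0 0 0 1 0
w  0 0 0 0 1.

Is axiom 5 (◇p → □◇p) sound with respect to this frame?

The schema 5 characterises exactly the Euclidean frames.
Euclidean: no — s R u and s R t, but not u R t.

No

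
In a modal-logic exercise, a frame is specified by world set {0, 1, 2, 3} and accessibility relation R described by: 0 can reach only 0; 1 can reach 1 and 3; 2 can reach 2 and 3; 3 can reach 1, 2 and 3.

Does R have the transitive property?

No

Transitive: no — 1 R 3 and 3 R 2, but not 1 R 2.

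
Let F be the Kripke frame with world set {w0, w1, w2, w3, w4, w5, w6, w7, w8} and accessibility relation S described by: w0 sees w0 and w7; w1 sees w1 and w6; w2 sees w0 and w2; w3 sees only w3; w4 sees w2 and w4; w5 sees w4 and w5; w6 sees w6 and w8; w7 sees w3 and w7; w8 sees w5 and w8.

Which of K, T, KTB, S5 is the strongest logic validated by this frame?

T

Reflexive (axiom T): yes — every world is S-related to itself.
Symmetric (axiom B): no — w0 S w7 but not w7 S w0.
Euclidean (axiom 5): no — w0 S w7 and w0 S w0, but not w7 S w0.
So F validates K, T; KTB would additionally require S to be symmetric. The strongest is T.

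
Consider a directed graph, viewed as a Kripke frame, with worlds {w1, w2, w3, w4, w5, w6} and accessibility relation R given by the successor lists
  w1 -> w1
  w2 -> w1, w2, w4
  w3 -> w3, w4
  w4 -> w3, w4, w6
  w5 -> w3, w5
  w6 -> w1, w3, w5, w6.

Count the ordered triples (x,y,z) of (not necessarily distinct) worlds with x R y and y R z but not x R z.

7

Enumerating: (w2,w4,w3), (w2,w4,w6), (w3,w4,w6), (w4,w6,w1), (w4,w6,w5), (w5,w3,w4), (w6,w3,w4).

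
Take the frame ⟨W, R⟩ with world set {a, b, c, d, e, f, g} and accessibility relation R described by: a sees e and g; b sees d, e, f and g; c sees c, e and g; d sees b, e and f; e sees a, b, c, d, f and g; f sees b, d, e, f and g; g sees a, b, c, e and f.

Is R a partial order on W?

No

Reflexive: no — a is not related to itself.
Transitive: no — a R e and e R b, but not a R b.
Antisymmetric: no — a R e and e R a with a ≠ e.
So R is not a partial order.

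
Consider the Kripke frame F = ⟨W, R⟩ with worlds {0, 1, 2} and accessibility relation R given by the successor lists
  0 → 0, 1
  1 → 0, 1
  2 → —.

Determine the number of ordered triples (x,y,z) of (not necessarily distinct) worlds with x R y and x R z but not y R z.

R is Euclidean; there are no such tuples.

0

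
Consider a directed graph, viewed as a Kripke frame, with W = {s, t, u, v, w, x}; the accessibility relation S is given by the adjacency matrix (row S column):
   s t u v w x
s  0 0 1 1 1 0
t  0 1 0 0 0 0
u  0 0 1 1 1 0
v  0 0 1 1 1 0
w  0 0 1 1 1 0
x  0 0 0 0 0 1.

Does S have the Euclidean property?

Yes

Euclidean: yes — any two successors of a common world are S-related.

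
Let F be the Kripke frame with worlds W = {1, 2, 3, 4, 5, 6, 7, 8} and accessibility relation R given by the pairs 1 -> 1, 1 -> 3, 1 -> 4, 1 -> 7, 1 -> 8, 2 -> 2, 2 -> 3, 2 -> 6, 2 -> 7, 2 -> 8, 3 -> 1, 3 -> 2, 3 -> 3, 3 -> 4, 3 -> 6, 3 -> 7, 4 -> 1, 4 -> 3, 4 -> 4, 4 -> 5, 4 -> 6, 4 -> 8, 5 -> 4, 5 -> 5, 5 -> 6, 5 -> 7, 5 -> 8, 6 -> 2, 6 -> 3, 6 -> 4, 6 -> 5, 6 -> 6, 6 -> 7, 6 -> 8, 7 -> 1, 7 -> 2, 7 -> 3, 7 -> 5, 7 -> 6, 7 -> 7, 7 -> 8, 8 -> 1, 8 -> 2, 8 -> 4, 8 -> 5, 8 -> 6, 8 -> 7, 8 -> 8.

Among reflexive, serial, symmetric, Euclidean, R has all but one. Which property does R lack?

Euclidean

Reflexive: yes — every world is R-related to itself.
Serial: yes — every world has a successor (e.g. 1 R 1).
Symmetric: yes — every pair in R has its reverse in R.
Euclidean: no — 1 R 3 and 1 R 8, but not 3 R 8.
Only Euclidean fails.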